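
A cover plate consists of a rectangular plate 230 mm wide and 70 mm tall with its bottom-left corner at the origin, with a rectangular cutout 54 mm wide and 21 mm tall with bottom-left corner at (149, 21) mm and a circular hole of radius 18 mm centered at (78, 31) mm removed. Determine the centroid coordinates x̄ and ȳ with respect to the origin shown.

plate: A = 230 × 70 = 16100.00, centroid at (115.00, 35.00).
hole 1: A = −(54 × 21) = -1134.00, centroid at (176.00, 31.50).
hole 2: A = −π·18² = -1017.88, centroid at (78.00, 31.00).
ΣA = 13948.12 mm², ΣAx̄ = 1572521.67 mm³, ΣAȳ = 496224.84 mm³.
x̄ = 1572521.67/13948.12 = 112.74 mm; ȳ = 496224.84/13948.12 = 35.58 mm.

x̄ = 112.74 mm, ȳ = 35.58 mm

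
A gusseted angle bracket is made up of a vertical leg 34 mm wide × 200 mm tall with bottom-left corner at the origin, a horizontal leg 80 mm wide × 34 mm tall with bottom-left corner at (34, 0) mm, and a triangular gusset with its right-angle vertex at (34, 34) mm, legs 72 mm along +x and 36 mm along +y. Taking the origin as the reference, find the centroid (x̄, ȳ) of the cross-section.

vertical leg: A = 34 × 200 = 6800.00, centroid at (17.00, 100.00).
horizontal leg: A = 80 × 34 = 2720.00, centroid at (74.00, 17.00).
gusset: A = ½·72·36 = 1296.00, centroid at (58.00, 46.00).
ΣA = 10816.00 mm²
ΣAx̄ = (6800.00)(17.00) + (2720.00)(74.00) + (1296.00)(58.00) = 392048.00 mm³
ΣAȳ = (6800.00)(100.00) + (2720.00)(17.00) + (1296.00)(46.00) = 785856.00 mm³
x̄ = 392048.00 / 10816.00 = 36.25 mm
ȳ = 785856.00 / 10816.00 = 72.66 mm

x̄ = 36.25 mm, ȳ = 72.66 mm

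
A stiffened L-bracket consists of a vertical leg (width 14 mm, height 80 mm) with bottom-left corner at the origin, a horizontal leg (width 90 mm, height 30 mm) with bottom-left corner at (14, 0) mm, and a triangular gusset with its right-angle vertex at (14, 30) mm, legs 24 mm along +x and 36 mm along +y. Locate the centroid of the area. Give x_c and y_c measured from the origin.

Part | A | x̄ᵢ | ȳᵢ | A·x̄ᵢ | A·ȳᵢ
vertical leg | 1120.00 | 7.00 | 40.00 | 7840.00 | 44800.00
horizontal leg | 2700.00 | 59.00 | 15.00 | 159300.00 | 40500.00
gusset | 432.00 | 22.00 | 42.00 | 9504.00 | 18144.00
Σ | 4252.00 |  |  | 176644.00 | 103444.00
x_c = 176644.00 / 4252.00 = 41.54 mm
y_c = 103444.00 / 4252.00 = 24.33 mm

x_c = 41.54 mm, y_c = 24.33 mm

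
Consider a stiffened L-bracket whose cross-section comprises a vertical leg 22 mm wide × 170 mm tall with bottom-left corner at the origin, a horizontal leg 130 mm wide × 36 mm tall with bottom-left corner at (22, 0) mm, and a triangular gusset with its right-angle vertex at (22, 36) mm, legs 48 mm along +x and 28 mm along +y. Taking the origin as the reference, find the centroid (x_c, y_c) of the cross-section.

Part | A | x̄ᵢ | ȳᵢ | A·x̄ᵢ | A·ȳᵢ
vertical leg | 3740.00 | 11.00 | 85.00 | 41140.00 | 317900.00
horizontal leg | 4680.00 | 87.00 | 18.00 | 407160.00 | 84240.00
gusset | 672.00 | 38.00 | 45.33 | 25536.00 | 30464.00
Σ | 9092.00 |  |  | 473836.00 | 432604.00
x_c = 473836.00 / 9092.00 = 52.12 mm
y_c = 432604.00 / 9092.00 = 47.58 mm

x_c = 52.12 mm, y_c = 47.58 mm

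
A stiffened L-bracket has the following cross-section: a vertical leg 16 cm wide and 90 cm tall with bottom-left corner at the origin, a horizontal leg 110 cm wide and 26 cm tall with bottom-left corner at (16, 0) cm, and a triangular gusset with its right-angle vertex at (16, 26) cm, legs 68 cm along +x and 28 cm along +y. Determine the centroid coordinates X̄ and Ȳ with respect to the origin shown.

vertical leg: A = 16 × 90 = 1440.00, centroid at (8.00, 45.00).
horizontal leg: A = 110 × 26 = 2860.00, centroid at (71.00, 13.00).
gusset: A = ½·68·28 = 952.00, centroid at (38.67, 35.33).
ΣA = 5252.00 cm²
ΣAX̄ = (1440.00)(8.00) + (2860.00)(71.00) + (952.00)(38.67) = 251390.67 cm³
ΣAȲ = (1440.00)(45.00) + (2860.00)(13.00) + (952.00)(35.33) = 135617.33 cm³
X̄ = 251390.67 / 5252.00 = 47.87 cm
Ȳ = 135617.33 / 5252.00 = 25.82 cm

X̄ = 47.87 cm, Ȳ = 25.82 cm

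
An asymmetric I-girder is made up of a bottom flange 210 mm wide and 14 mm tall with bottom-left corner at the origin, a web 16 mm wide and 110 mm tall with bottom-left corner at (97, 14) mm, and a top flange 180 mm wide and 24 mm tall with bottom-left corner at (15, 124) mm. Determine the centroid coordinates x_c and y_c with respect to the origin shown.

bottom flange: A = 210 × 14 = 2940.00, centroid at (105.00, 7.00).
web: A = 16 × 110 = 1760.00, centroid at (105.00, 69.00).
top flange: A = 180 × 24 = 4320.00, centroid at (105.00, 136.00).
ΣA = 9020.00 mm², ΣAx_c = 947100.00 mm³, ΣAy_c = 729540.00 mm³.
x_c = 947100.00/9020.00 = 105.00 mm; y_c = 729540.00/9020.00 = 80.88 mm.

x_c = 105.00 mm, y_c = 80.88 mm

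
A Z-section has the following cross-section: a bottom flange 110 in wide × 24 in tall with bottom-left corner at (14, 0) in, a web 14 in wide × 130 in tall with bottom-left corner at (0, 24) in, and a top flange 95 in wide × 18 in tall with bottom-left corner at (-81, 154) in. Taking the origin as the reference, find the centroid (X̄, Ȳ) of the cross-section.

bottom flange: A = 110 × 24 = 2640.00, centroid at (69.00, 12.00).
web: A = 14 × 130 = 1820.00, centroid at (7.00, 89.00).
top flange: A = 95 × 18 = 1710.00, centroid at (-33.50, 163.00).
ΣA = 6170.00 in²
ΣAX̄ = (2640.00)(69.00) + (1820.00)(7.00) + (1710.00)(-33.50) = 137615.00 in³
ΣAȲ = (2640.00)(12.00) + (1820.00)(89.00) + (1710.00)(163.00) = 472390.00 in³
X̄ = 137615.00 / 6170.00 = 22.30 in
Ȳ = 472390.00 / 6170.00 = 76.56 in

X̄ = 22.30 in, Ȳ = 76.56 in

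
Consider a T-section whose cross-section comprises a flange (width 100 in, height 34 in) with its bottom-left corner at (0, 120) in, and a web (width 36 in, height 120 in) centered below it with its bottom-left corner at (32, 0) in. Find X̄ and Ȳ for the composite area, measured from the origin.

X̄ = 50.00 in, Ȳ = 93.91 in

web: A = 36 × 120 = 4320.00, centroid at (50.00, 60.00).
flange: A = 100 × 34 = 3400.00, centroid at (50.00, 137.00).
ΣA = 7720.00 in²
ΣAX̄ = (4320.00)(50.00) + (3400.00)(50.00) = 386000.00 in³
ΣAȲ = (4320.00)(60.00) + (3400.00)(137.00) = 725000.00 in³
X̄ = 386000.00 / 7720.00 = 50.00 in
Ȳ = 725000.00 / 7720.00 = 93.91 in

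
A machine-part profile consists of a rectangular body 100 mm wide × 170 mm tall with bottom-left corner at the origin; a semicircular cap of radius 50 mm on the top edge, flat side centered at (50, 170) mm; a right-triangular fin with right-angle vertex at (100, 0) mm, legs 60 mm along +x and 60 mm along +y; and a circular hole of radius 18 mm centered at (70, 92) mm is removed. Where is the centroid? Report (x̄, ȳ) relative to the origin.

x̄ = 54.87 mm, ȳ = 98.50 mm

rectangular body: A = 100 × 170 = 17000.00, centroid at (50.00, 85.00).
semicircular top: A = ½π·50² = 3926.99, centroid at (50.00, 191.22).
triangular fin: A = ½·60·60 = 1800.00, centroid at (120.00, 20.00).
hole: A = −π·18² = -1017.88, centroid at (70.00, 92.00).
ΣA = 21709.11 mm²
ΣAx̄ = (17000.00)(50.00) + (3926.99)(50.00) + (1800.00)(120.00) + (-1017.88)(70.00) = 1191098.22 mm³
ΣAȳ = (17000.00)(85.00) + (3926.99)(191.22) + (1800.00)(20.00) + (-1017.88)(92.00) = 2138277.18 mm³
x̄ = 1191098.22 / 21709.11 = 54.87 mm
ȳ = 2138277.18 / 21709.11 = 98.50 mm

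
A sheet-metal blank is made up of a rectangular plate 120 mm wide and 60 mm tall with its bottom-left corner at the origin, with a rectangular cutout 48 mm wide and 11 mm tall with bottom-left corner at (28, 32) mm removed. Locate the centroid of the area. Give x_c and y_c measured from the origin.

plate: A = 120 × 60 = 7200.00, centroid at (60.00, 30.00).
hole: A = −(48 × 11) = -528.00, centroid at (52.00, 37.50).
ΣA = 6672.00 mm²
ΣAx_c = (7200.00)(60.00) + (-528.00)(52.00) = 404544.00 mm³
ΣAy_c = (7200.00)(30.00) + (-528.00)(37.50) = 196200.00 mm³
x_c = 404544.00 / 6672.00 = 60.63 mm
y_c = 196200.00 / 6672.00 = 29.41 mm

x_c = 60.63 mm, y_c = 29.41 mm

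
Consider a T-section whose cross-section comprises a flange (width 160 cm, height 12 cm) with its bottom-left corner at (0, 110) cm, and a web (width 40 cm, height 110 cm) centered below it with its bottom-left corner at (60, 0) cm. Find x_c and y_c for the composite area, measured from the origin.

x_c = 80.00 cm, y_c = 73.53 cm

web: A = 40 × 110 = 4400.00, centroid at (80.00, 55.00).
flange: A = 160 × 12 = 1920.00, centroid at (80.00, 116.00).
ΣA = 6320.00 cm²
ΣAx_c = (4400.00)(80.00) + (1920.00)(80.00) = 505600.00 cm³
ΣAy_c = (4400.00)(55.00) + (1920.00)(116.00) = 464720.00 cm³
x_c = 505600.00 / 6320.00 = 80.00 cm
y_c = 464720.00 / 6320.00 = 73.53 cm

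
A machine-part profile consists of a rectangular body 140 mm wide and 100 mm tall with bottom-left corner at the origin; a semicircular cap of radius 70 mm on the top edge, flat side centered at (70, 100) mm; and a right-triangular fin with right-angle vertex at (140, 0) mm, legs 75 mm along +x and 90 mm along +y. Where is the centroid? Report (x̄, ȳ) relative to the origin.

rectangular body: A = 140 × 100 = 14000.00, centroid at (70.00, 50.00).
semicircular top: A = ½π·70² = 7696.90, centroid at (70.00, 129.71).
triangular fin: A = ½·75·90 = 3375.00, centroid at (165.00, 30.00).
ΣA = 25071.90 mm², ΣAx̄ = 2075658.14 mm³, ΣAȳ = 1799606.87 mm³.
x̄ = 2075658.14/25071.90 = 82.79 mm; ȳ = 1799606.87/25071.90 = 71.78 mm.

x̄ = 82.79 mm, ȳ = 71.78 mm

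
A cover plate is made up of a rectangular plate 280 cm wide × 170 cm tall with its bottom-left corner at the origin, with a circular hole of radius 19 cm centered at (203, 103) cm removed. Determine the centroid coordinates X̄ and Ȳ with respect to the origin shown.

X̄ = 138.46 cm, Ȳ = 84.56 cm

plate: A = 280 × 170 = 47600.00, centroid at (140.00, 85.00).
hole: A = −π·19² = -1134.11, centroid at (203.00, 103.00).
ΣA = 46465.89 cm²
ΣAX̄ = (47600.00)(140.00) + (-1134.11)(203.00) = 6433774.67 cm³
ΣAȲ = (47600.00)(85.00) + (-1134.11)(103.00) = 3929186.16 cm³
X̄ = 6433774.67 / 46465.89 = 138.46 cm
Ȳ = 3929186.16 / 46465.89 = 84.56 cm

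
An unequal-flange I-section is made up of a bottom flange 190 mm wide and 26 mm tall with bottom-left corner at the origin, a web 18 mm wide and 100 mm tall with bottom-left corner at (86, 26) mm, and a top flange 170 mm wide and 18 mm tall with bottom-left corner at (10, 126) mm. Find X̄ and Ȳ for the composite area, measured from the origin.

bottom flange: A = 190 × 26 = 4940.00, centroid at (95.00, 13.00).
web: A = 18 × 100 = 1800.00, centroid at (95.00, 76.00).
top flange: A = 170 × 18 = 3060.00, centroid at (95.00, 135.00).
ΣA = 9800.00 mm², ΣAX̄ = 931000.00 mm³, ΣAȲ = 614120.00 mm³.
X̄ = 931000.00/9800.00 = 95.00 mm; Ȳ = 614120.00/9800.00 = 62.67 mm.

X̄ = 95.00 mm, Ȳ = 62.67 mm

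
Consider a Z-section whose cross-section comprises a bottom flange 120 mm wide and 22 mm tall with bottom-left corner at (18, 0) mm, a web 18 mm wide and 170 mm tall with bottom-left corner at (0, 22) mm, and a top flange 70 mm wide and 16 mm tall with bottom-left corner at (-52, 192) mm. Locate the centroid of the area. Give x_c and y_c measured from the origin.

x_c = 31.44 mm, y_c = 85.11 mm

bottom flange: A = 120 × 22 = 2640.00, centroid at (78.00, 11.00).
web: A = 18 × 170 = 3060.00, centroid at (9.00, 107.00).
top flange: A = 70 × 16 = 1120.00, centroid at (-17.00, 200.00).
ΣA = 6820.00 mm², ΣAx_c = 214420.00 mm³, ΣAy_c = 580460.00 mm³.
x_c = 214420.00/6820.00 = 31.44 mm; y_c = 580460.00/6820.00 = 85.11 mm.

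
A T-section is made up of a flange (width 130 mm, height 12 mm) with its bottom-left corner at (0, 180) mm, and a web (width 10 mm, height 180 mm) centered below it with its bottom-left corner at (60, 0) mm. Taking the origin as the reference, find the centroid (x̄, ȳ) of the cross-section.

web: A = 10 × 180 = 1800.00, centroid at (65.00, 90.00).
flange: A = 130 × 12 = 1560.00, centroid at (65.00, 186.00).
ΣA = 3360.00 mm²
ΣAx̄ = (1800.00)(65.00) + (1560.00)(65.00) = 218400.00 mm³
ΣAȳ = (1800.00)(90.00) + (1560.00)(186.00) = 452160.00 mm³
x̄ = 218400.00 / 3360.00 = 65.00 mm
ȳ = 452160.00 / 3360.00 = 134.57 mm

x̄ = 65.00 mm, ȳ = 134.57 mm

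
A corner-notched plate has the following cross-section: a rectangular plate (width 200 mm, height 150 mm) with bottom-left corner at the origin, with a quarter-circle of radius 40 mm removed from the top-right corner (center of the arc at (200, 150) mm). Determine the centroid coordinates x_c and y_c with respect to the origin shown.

x_c = 96.37 mm, y_c = 72.46 mm

plate: A = 200 × 150 = 30000.00, centroid at (100.00, 75.00).
removed quarter-circle: A = −¼π·40² = -1256.64, centroid at (183.02, 133.02).
ΣA = 28743.36 mm², ΣAx_c = 2770005.92 mm³, ΣAy_c = 2082837.77 mm³.
x_c = 2770005.92/28743.36 = 96.37 mm; y_c = 2082837.77/28743.36 = 72.46 mm.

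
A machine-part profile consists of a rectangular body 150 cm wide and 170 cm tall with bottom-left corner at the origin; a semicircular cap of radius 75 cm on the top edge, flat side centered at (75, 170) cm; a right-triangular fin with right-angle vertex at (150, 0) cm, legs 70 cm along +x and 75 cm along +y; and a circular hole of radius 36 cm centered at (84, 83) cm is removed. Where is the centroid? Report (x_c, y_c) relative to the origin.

x_c = 81.73 cm, y_c = 111.85 cm

rectangular body: A = 150 × 170 = 25500.00, centroid at (75.00, 85.00).
semicircular top: A = ½π·75² = 8835.73, centroid at (75.00, 201.83).
triangular fin: A = ½·70·75 = 2625.00, centroid at (173.33, 25.00).
hole: A = −π·36² = -4071.50, centroid at (84.00, 83.00).
ΣA = 32889.23 cm², ΣAx_c = 2688173.36 cm³, ΣAy_c = 3678514.15 cm³.
x_c = 2688173.36/32889.23 = 81.73 cm; y_c = 3678514.15/32889.23 = 111.85 cm.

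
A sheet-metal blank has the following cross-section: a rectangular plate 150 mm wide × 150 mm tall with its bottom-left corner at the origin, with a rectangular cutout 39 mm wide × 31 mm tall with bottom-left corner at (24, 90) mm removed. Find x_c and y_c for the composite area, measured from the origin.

Part | A | x̄ᵢ | ȳᵢ | A·x̄ᵢ | A·ȳᵢ
plate | 22500.00 | 75.00 | 75.00 | 1687500.00 | 1687500.00
hole | -1209.00 | 43.50 | 105.50 | -52591.50 | -127549.50
Σ | 21291.00 |  |  | 1634908.50 | 1559950.50
x_c = 1634908.50 / 21291.00 = 76.79 mm
y_c = 1559950.50 / 21291.00 = 73.27 mm

x_c = 76.79 mm, y_c = 73.27 mm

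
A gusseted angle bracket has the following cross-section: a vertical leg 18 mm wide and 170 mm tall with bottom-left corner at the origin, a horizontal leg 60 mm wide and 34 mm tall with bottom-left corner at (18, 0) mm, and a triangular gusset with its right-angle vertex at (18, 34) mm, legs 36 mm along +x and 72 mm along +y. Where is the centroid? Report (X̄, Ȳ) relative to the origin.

vertical leg: A = 18 × 170 = 3060.00, centroid at (9.00, 85.00).
horizontal leg: A = 60 × 34 = 2040.00, centroid at (48.00, 17.00).
gusset: A = ½·36·72 = 1296.00, centroid at (30.00, 58.00).
ΣA = 6396.00 mm²
ΣAX̄ = (3060.00)(9.00) + (2040.00)(48.00) + (1296.00)(30.00) = 164340.00 mm³
ΣAȲ = (3060.00)(85.00) + (2040.00)(17.00) + (1296.00)(58.00) = 369948.00 mm³
X̄ = 164340.00 / 6396.00 = 25.69 mm
Ȳ = 369948.00 / 6396.00 = 57.84 mm

X̄ = 25.69 mm, Ȳ = 57.84 mm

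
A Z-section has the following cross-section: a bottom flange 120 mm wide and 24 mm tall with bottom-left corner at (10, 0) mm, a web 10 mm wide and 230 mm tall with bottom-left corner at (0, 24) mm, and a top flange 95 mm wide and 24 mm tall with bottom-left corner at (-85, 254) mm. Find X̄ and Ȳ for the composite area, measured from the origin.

X̄ = 17.10 mm, Ȳ = 128.79 mm

bottom flange: A = 120 × 24 = 2880.00, centroid at (70.00, 12.00).
web: A = 10 × 230 = 2300.00, centroid at (5.00, 139.00).
top flange: A = 95 × 24 = 2280.00, centroid at (-37.50, 266.00).
ΣA = 7460.00 mm², ΣAX̄ = 127600.00 mm³, ΣAȲ = 960740.00 mm³.
X̄ = 127600.00/7460.00 = 17.10 mm; Ȳ = 960740.00/7460.00 = 128.79 mm.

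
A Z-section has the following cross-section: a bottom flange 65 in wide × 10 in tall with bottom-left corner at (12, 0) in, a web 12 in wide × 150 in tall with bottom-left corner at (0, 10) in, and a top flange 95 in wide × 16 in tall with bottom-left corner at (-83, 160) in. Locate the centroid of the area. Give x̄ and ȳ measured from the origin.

Part | A | x̄ᵢ | ȳᵢ | A·x̄ᵢ | A·ȳᵢ
bottom flange | 650.00 | 44.50 | 5.00 | 28925.00 | 3250.00
web | 1800.00 | 6.00 | 85.00 | 10800.00 | 153000.00
top flange | 1520.00 | -35.50 | 168.00 | -53960.00 | 255360.00
Σ | 3970.00 |  |  | -14235.00 | 411610.00
x̄ = -14235.00 / 3970.00 = -3.59 in
ȳ = 411610.00 / 3970.00 = 103.68 in

x̄ = -3.59 in, ȳ = 103.68 in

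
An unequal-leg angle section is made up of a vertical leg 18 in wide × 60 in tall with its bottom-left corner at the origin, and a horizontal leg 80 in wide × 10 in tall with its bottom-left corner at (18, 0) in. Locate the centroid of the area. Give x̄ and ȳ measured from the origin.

vertical leg: A = 18 × 60 = 1080.00, centroid at (9.00, 30.00).
horizontal leg: A = 80 × 10 = 800.00, centroid at (58.00, 5.00).
ΣA = 1880.00 in², ΣAx̄ = 56120.00 in³, ΣAȳ = 36400.00 in³.
x̄ = 56120.00/1880.00 = 29.85 in; ȳ = 36400.00/1880.00 = 19.36 in.

x̄ = 29.85 in, ȳ = 19.36 in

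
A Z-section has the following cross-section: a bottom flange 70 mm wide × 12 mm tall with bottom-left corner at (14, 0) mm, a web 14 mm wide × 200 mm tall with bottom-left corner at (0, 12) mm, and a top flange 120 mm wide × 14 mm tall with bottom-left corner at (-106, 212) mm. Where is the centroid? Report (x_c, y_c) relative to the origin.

x_c = -3.11 mm, y_c = 129.05 mm

bottom flange: A = 70 × 12 = 840.00, centroid at (49.00, 6.00).
web: A = 14 × 200 = 2800.00, centroid at (7.00, 112.00).
top flange: A = 120 × 14 = 1680.00, centroid at (-46.00, 219.00).
ΣA = 5320.00 mm², ΣAx_c = -16520.00 mm³, ΣAy_c = 686560.00 mm³.
x_c = -16520.00/5320.00 = -3.11 mm; y_c = 686560.00/5320.00 = 129.05 mm.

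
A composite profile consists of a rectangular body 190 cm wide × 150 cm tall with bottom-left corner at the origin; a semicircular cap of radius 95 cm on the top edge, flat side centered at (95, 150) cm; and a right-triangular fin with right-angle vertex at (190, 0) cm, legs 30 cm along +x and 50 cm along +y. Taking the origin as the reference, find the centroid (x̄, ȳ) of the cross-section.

x̄ = 96.81 cm, ȳ = 111.64 cm

rectangular body: A = 190 × 150 = 28500.00, centroid at (95.00, 75.00).
semicircular top: A = ½π·95² = 14176.44, centroid at (95.00, 190.32).
triangular fin: A = ½·30·50 = 750.00, centroid at (200.00, 16.67).
ΣA = 43426.44 cm²
ΣAx̄ = (28500.00)(95.00) + (14176.44)(95.00) + (750.00)(200.00) = 4204261.50 cm³
ΣAȳ = (28500.00)(75.00) + (14176.44)(190.32) + (750.00)(16.67) = 4848048.86 cm³
x̄ = 4204261.50 / 43426.44 = 96.81 cm
ȳ = 4848048.86 / 43426.44 = 111.64 cm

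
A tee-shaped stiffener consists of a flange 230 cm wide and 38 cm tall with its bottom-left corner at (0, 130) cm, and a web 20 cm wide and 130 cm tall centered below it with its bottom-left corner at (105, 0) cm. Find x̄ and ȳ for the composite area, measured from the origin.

web: A = 20 × 130 = 2600.00, centroid at (115.00, 65.00).
flange: A = 230 × 38 = 8740.00, centroid at (115.00, 149.00).
ΣA = 11340.00 cm², ΣAx̄ = 1304100.00 cm³, ΣAȳ = 1471260.00 cm³.
x̄ = 1304100.00/11340.00 = 115.00 cm; ȳ = 1471260.00/11340.00 = 129.74 cm.

x̄ = 115.00 cm, ȳ = 129.74 cm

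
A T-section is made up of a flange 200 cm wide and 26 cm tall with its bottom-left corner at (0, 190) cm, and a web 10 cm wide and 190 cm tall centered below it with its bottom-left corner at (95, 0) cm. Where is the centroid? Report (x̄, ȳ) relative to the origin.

x̄ = 100.00 cm, ȳ = 174.10 cm

web: A = 10 × 190 = 1900.00, centroid at (100.00, 95.00).
flange: A = 200 × 26 = 5200.00, centroid at (100.00, 203.00).
ΣA = 7100.00 cm²
ΣAx̄ = (1900.00)(100.00) + (5200.00)(100.00) = 710000.00 cm³
ΣAȳ = (1900.00)(95.00) + (5200.00)(203.00) = 1236100.00 cm³
x̄ = 710000.00 / 7100.00 = 100.00 cm
ȳ = 1236100.00 / 7100.00 = 174.10 cm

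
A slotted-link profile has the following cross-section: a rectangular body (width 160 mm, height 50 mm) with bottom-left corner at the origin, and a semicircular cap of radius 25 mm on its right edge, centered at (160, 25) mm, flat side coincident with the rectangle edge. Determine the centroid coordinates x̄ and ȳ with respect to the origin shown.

rectangular body: A = 160 × 50 = 8000.00, centroid at (80.00, 25.00).
semicircular end: A = ½π·25² = 981.75, centroid at (170.61, 25.00).
ΣA = 8981.75 mm², ΣAx̄ = 807496.30 mm³, ΣAȳ = 224543.69 mm³.
x̄ = 807496.30/8981.75 = 89.90 mm; ȳ = 224543.69/8981.75 = 25.00 mm.

x̄ = 89.90 mm, ȳ = 25.00 mm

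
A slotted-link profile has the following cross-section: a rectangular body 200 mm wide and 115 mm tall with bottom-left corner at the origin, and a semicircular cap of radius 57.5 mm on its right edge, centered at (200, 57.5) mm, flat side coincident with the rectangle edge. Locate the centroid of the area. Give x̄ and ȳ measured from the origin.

rectangular body: A = 200 × 115 = 23000.00, centroid at (100.00, 57.50).
semicircular end: A = ½π·57.5² = 5193.45, centroid at (224.40, 57.50).
ΣA = 28193.45 mm²
ΣAx̄ = (23000.00)(100.00) + (5193.45)(224.40) = 3465428.65 mm³
ΣAȳ = (23000.00)(57.50) + (5193.45)(57.50) = 1621123.11 mm³
x̄ = 3465428.65 / 28193.45 = 122.92 mm
ȳ = 1621123.11 / 28193.45 = 57.50 mm

x̄ = 122.92 mm, ȳ = 57.50 mm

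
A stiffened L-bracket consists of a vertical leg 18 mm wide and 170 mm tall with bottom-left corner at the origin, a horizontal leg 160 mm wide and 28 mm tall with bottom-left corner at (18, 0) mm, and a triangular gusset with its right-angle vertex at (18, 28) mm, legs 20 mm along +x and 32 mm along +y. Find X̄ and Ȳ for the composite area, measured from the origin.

X̄ = 60.37 mm, Ȳ = 42.65 mm

vertical leg: A = 18 × 170 = 3060.00, centroid at (9.00, 85.00).
horizontal leg: A = 160 × 28 = 4480.00, centroid at (98.00, 14.00).
gusset: A = ½·20·32 = 320.00, centroid at (24.67, 38.67).
ΣA = 7860.00 mm², ΣAX̄ = 474473.33 mm³, ΣAȲ = 335193.33 mm³.
X̄ = 474473.33/7860.00 = 60.37 mm; Ȳ = 335193.33/7860.00 = 42.65 mm.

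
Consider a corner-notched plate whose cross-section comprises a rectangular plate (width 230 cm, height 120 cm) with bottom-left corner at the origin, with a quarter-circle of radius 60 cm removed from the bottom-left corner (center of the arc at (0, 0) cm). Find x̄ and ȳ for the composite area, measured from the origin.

plate: A = 230 × 120 = 27600.00, centroid at (115.00, 60.00).
removed quarter-circle: A = −¼π·60² = -2827.43, centroid at (25.46, 25.46).
ΣA = 24772.57 cm², ΣAx̄ = 3102000.00 cm³, ΣAȳ = 1584000.00 cm³.
x̄ = 3102000.00/24772.57 = 125.22 cm; ȳ = 1584000.00/24772.57 = 63.94 cm.

x̄ = 125.22 cm, ȳ = 63.94 cm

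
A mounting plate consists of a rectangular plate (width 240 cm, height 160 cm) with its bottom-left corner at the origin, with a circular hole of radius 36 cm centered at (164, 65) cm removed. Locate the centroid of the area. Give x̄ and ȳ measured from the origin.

x̄ = 114.78 cm, ȳ = 81.78 cm

Part | A | x̄ᵢ | ȳᵢ | A·x̄ᵢ | A·ȳᵢ
plate | 38400.00 | 120.00 | 80.00 | 4608000.00 | 3072000.00
hole | -4071.50 | 164.00 | 65.00 | -667726.67 | -264647.77
Σ | 34328.50 |  |  | 3940273.33 | 2807352.23
x̄ = 3940273.33 / 34328.50 = 114.78 cm
ȳ = 2807352.23 / 34328.50 = 81.78 cm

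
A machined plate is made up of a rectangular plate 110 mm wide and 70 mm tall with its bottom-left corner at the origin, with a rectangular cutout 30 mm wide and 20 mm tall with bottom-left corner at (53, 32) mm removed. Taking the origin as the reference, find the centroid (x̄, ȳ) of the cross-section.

plate: A = 110 × 70 = 7700.00, centroid at (55.00, 35.00).
hole: A = −(30 × 20) = -600.00, centroid at (68.00, 42.00).
ΣA = 7100.00 mm²
ΣAx̄ = (7700.00)(55.00) + (-600.00)(68.00) = 382700.00 mm³
ΣAȳ = (7700.00)(35.00) + (-600.00)(42.00) = 244300.00 mm³
x̄ = 382700.00 / 7100.00 = 53.90 mm
ȳ = 244300.00 / 7100.00 = 34.41 mm

x̄ = 53.90 mm, ȳ = 34.41 mm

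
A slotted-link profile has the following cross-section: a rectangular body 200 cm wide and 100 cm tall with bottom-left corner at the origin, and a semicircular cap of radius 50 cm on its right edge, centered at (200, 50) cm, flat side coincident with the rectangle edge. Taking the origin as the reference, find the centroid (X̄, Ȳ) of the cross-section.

rectangular body: A = 200 × 100 = 20000.00, centroid at (100.00, 50.00).
semicircular end: A = ½π·50² = 3926.99, centroid at (221.22, 50.00).
ΣA = 23926.99 cm², ΣAX̄ = 2868731.50 cm³, ΣAȲ = 1196349.54 cm³.
X̄ = 2868731.50/23926.99 = 119.90 cm; Ȳ = 1196349.54/23926.99 = 50.00 cm.

X̄ = 119.90 cm, Ȳ = 50.00 cm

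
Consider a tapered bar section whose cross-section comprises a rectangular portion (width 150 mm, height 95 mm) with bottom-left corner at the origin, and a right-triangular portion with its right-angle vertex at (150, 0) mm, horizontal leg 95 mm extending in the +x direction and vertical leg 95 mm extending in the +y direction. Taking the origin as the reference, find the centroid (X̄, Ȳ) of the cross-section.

X̄ = 100.65 mm, Ȳ = 43.69 mm

rectangular portion: A = 150 × 95 = 14250.00, centroid at (75.00, 47.50).
triangular portion: A = ½·95·95 = 4512.50, centroid at (181.67, 31.67).
ΣA = 18762.50 mm², ΣAX̄ = 1888520.83 mm³, ΣAȲ = 819770.83 mm³.
X̄ = 1888520.83/18762.50 = 100.65 mm; Ȳ = 819770.83/18762.50 = 43.69 mm.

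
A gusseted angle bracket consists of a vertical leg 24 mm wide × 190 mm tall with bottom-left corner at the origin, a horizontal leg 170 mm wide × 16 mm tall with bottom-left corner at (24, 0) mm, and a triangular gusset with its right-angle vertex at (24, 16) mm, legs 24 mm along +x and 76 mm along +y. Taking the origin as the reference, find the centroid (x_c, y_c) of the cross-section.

x_c = 46.43 mm, y_c = 60.14 mm

Part | A | x̄ᵢ | ȳᵢ | A·x̄ᵢ | A·ȳᵢ
vertical leg | 4560.00 | 12.00 | 95.00 | 54720.00 | 433200.00
horizontal leg | 2720.00 | 109.00 | 8.00 | 296480.00 | 21760.00
gusset | 912.00 | 32.00 | 41.33 | 29184.00 | 37696.00
Σ | 8192.00 |  |  | 380384.00 | 492656.00
x_c = 380384.00 / 8192.00 = 46.43 mm
y_c = 492656.00 / 8192.00 = 60.14 mm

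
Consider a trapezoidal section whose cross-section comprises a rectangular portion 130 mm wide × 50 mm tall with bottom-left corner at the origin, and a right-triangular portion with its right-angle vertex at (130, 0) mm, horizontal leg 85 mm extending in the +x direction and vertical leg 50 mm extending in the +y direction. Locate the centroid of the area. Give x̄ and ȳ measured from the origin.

x̄ = 88.00 mm, ȳ = 22.95 mm

rectangular portion: A = 130 × 50 = 6500.00, centroid at (65.00, 25.00).
triangular portion: A = ½·85·50 = 2125.00, centroid at (158.33, 16.67).
ΣA = 8625.00 mm², ΣAx̄ = 758958.33 mm³, ΣAȳ = 197916.67 mm³.
x̄ = 758958.33/8625.00 = 88.00 mm; ȳ = 197916.67/8625.00 = 22.95 mm.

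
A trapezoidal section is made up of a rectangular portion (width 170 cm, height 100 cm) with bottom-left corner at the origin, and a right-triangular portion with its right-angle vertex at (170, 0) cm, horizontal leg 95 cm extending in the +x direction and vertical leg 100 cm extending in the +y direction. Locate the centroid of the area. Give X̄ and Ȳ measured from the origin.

Part | A | x̄ᵢ | ȳᵢ | A·x̄ᵢ | A·ȳᵢ
rectangular portion | 17000.00 | 85.00 | 50.00 | 1445000.00 | 850000.00
triangular portion | 4750.00 | 201.67 | 33.33 | 957916.67 | 158333.33
Σ | 21750.00 |  |  | 2402916.67 | 1008333.33
X̄ = 2402916.67 / 21750.00 = 110.48 cm
Ȳ = 1008333.33 / 21750.00 = 46.36 cm

X̄ = 110.48 cm, Ȳ = 46.36 cm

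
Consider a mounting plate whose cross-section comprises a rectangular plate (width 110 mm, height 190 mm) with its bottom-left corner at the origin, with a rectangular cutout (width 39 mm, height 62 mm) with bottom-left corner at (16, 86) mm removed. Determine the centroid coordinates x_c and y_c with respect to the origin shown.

plate: A = 110 × 190 = 20900.00, centroid at (55.00, 95.00).
hole: A = −(39 × 62) = -2418.00, centroid at (35.50, 117.00).
ΣA = 18482.00 mm²
ΣAx_c = (20900.00)(55.00) + (-2418.00)(35.50) = 1063661.00 mm³
ΣAy_c = (20900.00)(95.00) + (-2418.00)(117.00) = 1702594.00 mm³
x_c = 1063661.00 / 18482.00 = 57.55 mm
y_c = 1702594.00 / 18482.00 = 92.12 mm

x_c = 57.55 mm, y_c = 92.12 mm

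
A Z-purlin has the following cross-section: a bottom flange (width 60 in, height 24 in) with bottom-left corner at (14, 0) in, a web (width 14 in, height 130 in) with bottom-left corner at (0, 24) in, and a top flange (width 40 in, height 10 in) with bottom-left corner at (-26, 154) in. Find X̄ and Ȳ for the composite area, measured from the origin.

X̄ = 20.14 in, Ȳ = 66.36 in

bottom flange: A = 60 × 24 = 1440.00, centroid at (44.00, 12.00).
web: A = 14 × 130 = 1820.00, centroid at (7.00, 89.00).
top flange: A = 40 × 10 = 400.00, centroid at (-6.00, 159.00).
ΣA = 3660.00 in², ΣAX̄ = 73700.00 in³, ΣAȲ = 242860.00 in³.
X̄ = 73700.00/3660.00 = 20.14 in; Ȳ = 242860.00/3660.00 = 66.36 in.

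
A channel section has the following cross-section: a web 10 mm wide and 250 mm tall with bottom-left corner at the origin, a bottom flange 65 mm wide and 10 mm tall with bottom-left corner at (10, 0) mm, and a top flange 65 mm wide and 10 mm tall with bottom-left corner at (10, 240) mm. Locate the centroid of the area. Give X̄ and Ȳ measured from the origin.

X̄ = 17.83 mm, Ȳ = 125.00 mm

Part | A | x̄ᵢ | ȳᵢ | A·x̄ᵢ | A·ȳᵢ
web | 2500.00 | 5.00 | 125.00 | 12500.00 | 312500.00
bottom flange | 650.00 | 42.50 | 5.00 | 27625.00 | 3250.00
top flange | 650.00 | 42.50 | 245.00 | 27625.00 | 159250.00
Σ | 3800.00 |  |  | 67750.00 | 475000.00
X̄ = 67750.00 / 3800.00 = 17.83 mm
Ȳ = 475000.00 / 3800.00 = 125.00 mm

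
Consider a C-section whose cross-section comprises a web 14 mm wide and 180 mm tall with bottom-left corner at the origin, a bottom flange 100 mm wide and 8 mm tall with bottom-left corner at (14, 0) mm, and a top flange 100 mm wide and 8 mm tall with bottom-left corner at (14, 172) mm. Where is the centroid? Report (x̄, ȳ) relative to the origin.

web: A = 14 × 180 = 2520.00, centroid at (7.00, 90.00).
bottom flange: A = 100 × 8 = 800.00, centroid at (64.00, 4.00).
top flange: A = 100 × 8 = 800.00, centroid at (64.00, 176.00).
ΣA = 4120.00 mm², ΣAx̄ = 120040.00 mm³, ΣAȳ = 370800.00 mm³.
x̄ = 120040.00/4120.00 = 29.14 mm; ȳ = 370800.00/4120.00 = 90.00 mm.

x̄ = 29.14 mm, ȳ = 90.00 mm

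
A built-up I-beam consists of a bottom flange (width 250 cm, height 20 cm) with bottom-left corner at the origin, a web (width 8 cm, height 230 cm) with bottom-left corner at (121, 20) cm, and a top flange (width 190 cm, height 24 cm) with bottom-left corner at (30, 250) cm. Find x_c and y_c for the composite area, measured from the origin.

bottom flange: A = 250 × 20 = 5000.00, centroid at (125.00, 10.00).
web: A = 8 × 230 = 1840.00, centroid at (125.00, 135.00).
top flange: A = 190 × 24 = 4560.00, centroid at (125.00, 262.00).
ΣA = 11400.00 cm²
ΣAx_c = (5000.00)(125.00) + (1840.00)(125.00) + (4560.00)(125.00) = 1425000.00 cm³
ΣAy_c = (5000.00)(10.00) + (1840.00)(135.00) + (4560.00)(262.00) = 1493120.00 cm³
x_c = 1425000.00 / 11400.00 = 125.00 cm
y_c = 1493120.00 / 11400.00 = 130.98 cm

x_c = 125.00 cm, y_c = 130.98 cm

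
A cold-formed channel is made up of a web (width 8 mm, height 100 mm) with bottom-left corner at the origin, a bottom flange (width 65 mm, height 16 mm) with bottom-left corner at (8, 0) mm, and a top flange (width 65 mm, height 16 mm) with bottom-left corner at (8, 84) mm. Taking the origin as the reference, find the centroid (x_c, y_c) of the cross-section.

x_c = 30.36 mm, y_c = 50.00 mm

web: A = 8 × 100 = 800.00, centroid at (4.00, 50.00).
bottom flange: A = 65 × 16 = 1040.00, centroid at (40.50, 8.00).
top flange: A = 65 × 16 = 1040.00, centroid at (40.50, 92.00).
ΣA = 2880.00 mm², ΣAx_c = 87440.00 mm³, ΣAy_c = 144000.00 mm³.
x_c = 87440.00/2880.00 = 30.36 mm; y_c = 144000.00/2880.00 = 50.00 mm.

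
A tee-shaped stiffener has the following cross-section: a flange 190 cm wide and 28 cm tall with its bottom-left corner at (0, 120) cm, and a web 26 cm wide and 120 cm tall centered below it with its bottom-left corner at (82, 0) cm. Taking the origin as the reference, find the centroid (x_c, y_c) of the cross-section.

x_c = 95.00 cm, y_c = 106.64 cm

Part | A | x̄ᵢ | ȳᵢ | A·x̄ᵢ | A·ȳᵢ
web | 3120.00 | 95.00 | 60.00 | 296400.00 | 187200.00
flange | 5320.00 | 95.00 | 134.00 | 505400.00 | 712880.00
Σ | 8440.00 |  |  | 801800.00 | 900080.00
x_c = 801800.00 / 8440.00 = 95.00 cm
y_c = 900080.00 / 8440.00 = 106.64 cm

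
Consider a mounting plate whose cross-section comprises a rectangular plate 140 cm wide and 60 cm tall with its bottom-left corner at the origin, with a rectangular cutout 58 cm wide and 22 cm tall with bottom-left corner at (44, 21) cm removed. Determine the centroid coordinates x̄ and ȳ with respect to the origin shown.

Part | A | x̄ᵢ | ȳᵢ | A·x̄ᵢ | A·ȳᵢ
plate | 8400.00 | 70.00 | 30.00 | 588000.00 | 252000.00
hole | -1276.00 | 73.00 | 32.00 | -93148.00 | -40832.00
Σ | 7124.00 |  |  | 494852.00 | 211168.00
x̄ = 494852.00 / 7124.00 = 69.46 cm
ȳ = 211168.00 / 7124.00 = 29.64 cm

x̄ = 69.46 cm, ȳ = 29.64 cm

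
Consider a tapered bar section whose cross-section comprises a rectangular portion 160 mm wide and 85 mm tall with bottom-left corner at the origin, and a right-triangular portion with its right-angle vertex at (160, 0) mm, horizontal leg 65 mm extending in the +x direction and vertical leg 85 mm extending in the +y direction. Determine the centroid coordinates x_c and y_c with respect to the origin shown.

x_c = 97.16 mm, y_c = 40.11 mm

Part | A | x̄ᵢ | ȳᵢ | A·x̄ᵢ | A·ȳᵢ
rectangular portion | 13600.00 | 80.00 | 42.50 | 1088000.00 | 578000.00
triangular portion | 2762.50 | 181.67 | 28.33 | 501854.17 | 78270.83
Σ | 16362.50 |  |  | 1589854.17 | 656270.83
x_c = 1589854.17 / 16362.50 = 97.16 mm
y_c = 656270.83 / 16362.50 = 40.11 mm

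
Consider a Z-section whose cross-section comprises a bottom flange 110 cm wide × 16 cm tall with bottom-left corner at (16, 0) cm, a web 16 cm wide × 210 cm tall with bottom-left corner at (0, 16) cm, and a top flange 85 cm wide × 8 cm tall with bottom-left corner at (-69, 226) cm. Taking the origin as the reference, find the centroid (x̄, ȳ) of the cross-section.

x̄ = 23.07 cm, ȳ = 99.49 cm

Part | A | x̄ᵢ | ȳᵢ | A·x̄ᵢ | A·ȳᵢ
bottom flange | 1760.00 | 71.00 | 8.00 | 124960.00 | 14080.00
web | 3360.00 | 8.00 | 121.00 | 26880.00 | 406560.00
top flange | 680.00 | -26.50 | 230.00 | -18020.00 | 156400.00
Σ | 5800.00 |  |  | 133820.00 | 577040.00
x̄ = 133820.00 / 5800.00 = 23.07 cm
ȳ = 577040.00 / 5800.00 = 99.49 cm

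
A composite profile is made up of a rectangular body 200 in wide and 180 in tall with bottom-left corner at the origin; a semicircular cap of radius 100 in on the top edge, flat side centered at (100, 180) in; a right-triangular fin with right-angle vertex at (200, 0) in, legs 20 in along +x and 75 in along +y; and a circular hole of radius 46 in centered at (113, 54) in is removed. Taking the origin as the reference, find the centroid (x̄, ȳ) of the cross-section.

rectangular body: A = 200 × 180 = 36000.00, centroid at (100.00, 90.00).
semicircular top: A = ½π·100² = 15707.96, centroid at (100.00, 222.44).
triangular fin: A = ½·20·75 = 750.00, centroid at (206.67, 25.00).
hole: A = −π·46² = -6647.61, centroid at (113.00, 54.00).
ΣA = 45810.35 in²
ΣAx̄ = (36000.00)(100.00) + (15707.96)(100.00) + (750.00)(206.67) + (-6647.61)(113.00) = 4574616.39 in³
ΣAȳ = (36000.00)(90.00) + (15707.96)(222.44) + (750.00)(25.00) + (-6647.61)(54.00) = 6393879.11 in³
x̄ = 4574616.39 / 45810.35 = 99.86 in
ȳ = 6393879.11 / 45810.35 = 139.57 in

x̄ = 99.86 in, ȳ = 139.57 in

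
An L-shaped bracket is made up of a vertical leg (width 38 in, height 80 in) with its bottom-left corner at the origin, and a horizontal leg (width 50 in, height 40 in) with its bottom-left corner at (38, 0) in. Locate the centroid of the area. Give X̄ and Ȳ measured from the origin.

vertical leg: A = 38 × 80 = 3040.00, centroid at (19.00, 40.00).
horizontal leg: A = 50 × 40 = 2000.00, centroid at (63.00, 20.00).
ΣA = 5040.00 in²
ΣAX̄ = (3040.00)(19.00) + (2000.00)(63.00) = 183760.00 in³
ΣAȲ = (3040.00)(40.00) + (2000.00)(20.00) = 161600.00 in³
X̄ = 183760.00 / 5040.00 = 36.46 in
Ȳ = 161600.00 / 5040.00 = 32.06 in

X̄ = 36.46 in, Ȳ = 32.06 in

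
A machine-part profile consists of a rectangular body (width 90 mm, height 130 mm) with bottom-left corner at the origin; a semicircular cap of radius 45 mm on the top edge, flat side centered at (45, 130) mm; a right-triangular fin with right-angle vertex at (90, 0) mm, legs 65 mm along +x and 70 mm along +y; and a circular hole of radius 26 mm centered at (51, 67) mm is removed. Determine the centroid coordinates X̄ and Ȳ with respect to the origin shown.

Part | A | x̄ᵢ | ȳᵢ | A·x̄ᵢ | A·ȳᵢ
rectangular body | 11700.00 | 45.00 | 65.00 | 526500.00 | 760500.00
semicircular top | 3180.86 | 45.00 | 149.10 | 143138.82 | 474262.13
triangular fin | 2275.00 | 111.67 | 23.33 | 254041.67 | 53083.33
hole | -2123.72 | 51.00 | 67.00 | -108309.55 | -142289.01
Σ | 15032.15 |  |  | 815370.93 | 1145556.45
X̄ = 815370.93 / 15032.15 = 54.24 mm
Ȳ = 1145556.45 / 15032.15 = 76.21 mm

X̄ = 54.24 mm, Ȳ = 76.21 mm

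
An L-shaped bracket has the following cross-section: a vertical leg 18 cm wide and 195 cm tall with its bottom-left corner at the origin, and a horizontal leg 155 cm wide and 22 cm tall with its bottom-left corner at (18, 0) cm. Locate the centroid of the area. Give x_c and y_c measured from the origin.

x_c = 51.62 cm, y_c = 54.88 cm

vertical leg: A = 18 × 195 = 3510.00, centroid at (9.00, 97.50).
horizontal leg: A = 155 × 22 = 3410.00, centroid at (95.50, 11.00).
ΣA = 6920.00 cm²
ΣAx_c = (3510.00)(9.00) + (3410.00)(95.50) = 357245.00 cm³
ΣAy_c = (3510.00)(97.50) + (3410.00)(11.00) = 379735.00 cm³
x_c = 357245.00 / 6920.00 = 51.62 cm
y_c = 379735.00 / 6920.00 = 54.88 cm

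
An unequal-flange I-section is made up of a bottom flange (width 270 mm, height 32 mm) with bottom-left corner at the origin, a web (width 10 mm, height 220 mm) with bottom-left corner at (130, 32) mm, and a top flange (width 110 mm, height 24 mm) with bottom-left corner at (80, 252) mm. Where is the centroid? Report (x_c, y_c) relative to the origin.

x_c = 135.00 mm, y_c = 85.13 mm

Part | A | x̄ᵢ | ȳᵢ | A·x̄ᵢ | A·ȳᵢ
bottom flange | 8640.00 | 135.00 | 16.00 | 1166400.00 | 138240.00
web | 2200.00 | 135.00 | 142.00 | 297000.00 | 312400.00
top flange | 2640.00 | 135.00 | 264.00 | 356400.00 | 696960.00
Σ | 13480.00 |  |  | 1819800.00 | 1147600.00
x_c = 1819800.00 / 13480.00 = 135.00 mm
y_c = 1147600.00 / 13480.00 = 85.13 mm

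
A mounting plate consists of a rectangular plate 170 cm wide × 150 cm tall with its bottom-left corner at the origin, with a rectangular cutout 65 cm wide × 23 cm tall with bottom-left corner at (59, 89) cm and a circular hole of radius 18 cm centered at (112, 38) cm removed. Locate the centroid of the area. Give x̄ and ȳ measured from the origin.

plate: A = 170 × 150 = 25500.00, centroid at (85.00, 75.00).
hole 1: A = −(65 × 23) = -1495.00, centroid at (91.50, 100.50).
hole 2: A = −π·18² = -1017.88, centroid at (112.00, 38.00).
ΣA = 22987.12 cm², ΣAx̄ = 1916705.39 cm³, ΣAȳ = 1723573.21 cm³.
x̄ = 1916705.39/22987.12 = 83.38 cm; ȳ = 1723573.21/22987.12 = 74.98 cm.

x̄ = 83.38 cm, ȳ = 74.98 cm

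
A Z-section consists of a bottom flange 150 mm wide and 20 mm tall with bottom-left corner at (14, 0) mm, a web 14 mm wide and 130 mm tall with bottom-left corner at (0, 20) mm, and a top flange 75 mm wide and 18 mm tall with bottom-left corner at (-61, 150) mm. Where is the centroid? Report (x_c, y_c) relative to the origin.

x_c = 40.20 mm, y_c = 64.72 mm

bottom flange: A = 150 × 20 = 3000.00, centroid at (89.00, 10.00).
web: A = 14 × 130 = 1820.00, centroid at (7.00, 85.00).
top flange: A = 75 × 18 = 1350.00, centroid at (-23.50, 159.00).
ΣA = 6170.00 mm², ΣAx_c = 248015.00 mm³, ΣAy_c = 399350.00 mm³.
x_c = 248015.00/6170.00 = 40.20 mm; y_c = 399350.00/6170.00 = 64.72 mm.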